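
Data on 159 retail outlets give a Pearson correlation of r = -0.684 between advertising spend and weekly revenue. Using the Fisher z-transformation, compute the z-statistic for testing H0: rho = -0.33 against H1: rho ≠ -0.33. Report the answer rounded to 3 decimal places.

Fisher z: atanh(-0.684) = -0.836592, atanh(-0.33) = -0.342828
z = (z_r − z_0)·√(n−3) = (-0.836592 − (-0.342828))·√156 = -0.493764 · 12.489996 = -6.167

-6.167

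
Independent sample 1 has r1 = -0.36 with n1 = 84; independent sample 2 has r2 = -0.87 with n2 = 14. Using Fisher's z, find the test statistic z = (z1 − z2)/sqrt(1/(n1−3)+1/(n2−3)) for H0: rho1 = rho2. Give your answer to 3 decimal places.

z1 = atanh(-0.36) = -0.376886,  z2 = atanh(-0.87) = -1.333080
SE = √(1/(n1−3) + 1/(n2−3)) = √(1/81 + 1/11) = √(0.0123457 + 0.0909091) = √0.1032548 = 0.321333
z = (z1 − z2)/SE = (-0.376886 − (-1.333080)) / 0.321333 = 0.956194 / 0.321333 = 2.976

2.976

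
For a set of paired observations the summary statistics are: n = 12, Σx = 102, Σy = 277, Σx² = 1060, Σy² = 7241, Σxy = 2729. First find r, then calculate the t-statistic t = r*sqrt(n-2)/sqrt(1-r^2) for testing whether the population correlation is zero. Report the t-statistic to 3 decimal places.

S_xy = nΣxy − ΣxΣy = 12·2729 − 102·277 = 32748 − 28254 = 4494
S_xx = nΣx² − (Σx)² = 12·1060 − 102² = 12720 − 10404 = 2316
S_yy = nΣy² − (Σy)² = 12·7241 − 277² = 86892 − 76729 = 10163
r = S_xy / √(S_xx·S_yy) = 4494 / √(2316·10163) = 4494 / √23537508 = 4494 / 4851.5470 = 0.9263
t = r·√(n−2)/√(1−r²) = 0.9263·√10 / √(1−0.858032) = 2.929218 / 0.376786 = 7.774

7.774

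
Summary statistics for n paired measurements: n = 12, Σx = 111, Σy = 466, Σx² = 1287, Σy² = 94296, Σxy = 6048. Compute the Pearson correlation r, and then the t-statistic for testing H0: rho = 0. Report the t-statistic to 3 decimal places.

Numerator: nΣxy − (Σx)(Σy) = 12·6048 − (111)(466) = 20850
Denominator: √[(nΣx²−(Σx)²)(nΣy²−(Σy)²)]
  nΣx²−(Σx)² = 12·1287 − 12321 = 3123;  nΣy²−(Σy)² = 12·94296 − 217156 = 914396
  √(3123·914396) = √2855658708 = 53438.3636
r = 20850 / 53438.3636 = 0.3902
t = r·√(n−2)/√(1−r²) = 0.3902·√10 / √(1−0.152256) = 1.233921 / 0.920730 = 1.340

1.340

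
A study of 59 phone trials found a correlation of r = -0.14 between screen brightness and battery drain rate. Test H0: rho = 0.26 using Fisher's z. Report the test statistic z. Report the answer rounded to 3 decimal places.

-3.046

Fisher z: atanh(-0.14) = -0.140926, atanh(0.26) = 0.266108
z = (z_r − z_0)·√(n−3) = (-0.140926 − 0.266108)·√56 = -0.407034 · 7.483315 = -3.046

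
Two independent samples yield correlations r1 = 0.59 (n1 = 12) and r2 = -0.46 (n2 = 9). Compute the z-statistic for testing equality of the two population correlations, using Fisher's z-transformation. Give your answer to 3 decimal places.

2.229

Fisher z-transforms: z1 = atanh(0.59) = 0.677666, z2 = atanh(-0.46) = -0.497311; difference d = 1.174977
Var(d) = 1/9 + 1/6 = 0.1111111 + 0.1666667 = 0.2777778
z = d/√Var(d) = 1.174977 / √0.2777778 = 1.174977 / 0.527046 = 2.229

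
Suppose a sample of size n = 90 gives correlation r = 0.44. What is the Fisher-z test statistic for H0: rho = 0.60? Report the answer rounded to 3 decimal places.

z_r = atanh(0.44) = 0.472231,  z_0 = atanh(0.60) = 0.693147
SE = 1/√(n−3) = 1/√87 = 0.107211
z = (z_r − z_0)/SE = (0.472231 − 0.693147) / 0.107211 = -0.220916 / 0.107211 = -2.061

-2.061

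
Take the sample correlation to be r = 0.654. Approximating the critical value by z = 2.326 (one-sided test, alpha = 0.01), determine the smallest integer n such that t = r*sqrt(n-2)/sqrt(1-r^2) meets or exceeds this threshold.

10

Need r·√(n−2)/√(1−r²) ≥ 2.326
√(n−2) ≥ 2.326·√(1−0.427716) / 0.654 = 2.326·0.756495 / 0.654 = 2.6905
n−2 ≥ 7.2388  ⇒  n ≥ 9.2388
Smallest integer n = 10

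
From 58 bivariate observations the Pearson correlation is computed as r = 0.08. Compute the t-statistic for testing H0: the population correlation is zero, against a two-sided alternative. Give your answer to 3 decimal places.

0.601

1 − r² = 1 − 0.0064 = 0.9936;  √(1−r²) = 0.996795
√(n−2) = √56 = 7.483315
t = r·√(n−2)/√(1−r²) = 0.08 · 7.483315 / 0.996795 = 0.601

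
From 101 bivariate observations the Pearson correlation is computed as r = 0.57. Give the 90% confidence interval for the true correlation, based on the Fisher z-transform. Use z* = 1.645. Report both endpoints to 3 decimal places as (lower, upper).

(0.447, 0.672)

Fisher z: z_r = atanh(r) = ½·ln((1+0.57)/(1−0.57)) = 0.647523
SE(z) = 1/√(n−3) = 1/√98 = 0.101015
90% ⇒ z* = 1.645; margin = 1.645·0.101015 = 0.166170
CI on z-scale: (0.481353, 0.813693)
Back-transform: tanh(0.481353) = 0.447327, tanh(0.813693) = 0.671622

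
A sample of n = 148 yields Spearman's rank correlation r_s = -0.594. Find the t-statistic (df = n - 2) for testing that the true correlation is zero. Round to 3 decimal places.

1 − r_s² = 1 − 0.352836 = 0.647164;  √(1−r_s²) = 0.804465
√(n−2) = √146 = 12.083046
t = r_s·√(n−2)/√(1−r_s²) = -0.594 · 12.083046 / 0.804465 = -8.922

-8.922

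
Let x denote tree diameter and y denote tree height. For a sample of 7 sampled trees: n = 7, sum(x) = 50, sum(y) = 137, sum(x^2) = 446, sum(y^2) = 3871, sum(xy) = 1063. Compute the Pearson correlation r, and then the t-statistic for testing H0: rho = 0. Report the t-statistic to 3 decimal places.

0.601

S_xy = nΣxy − ΣxΣy = 7·1063 − 50·137 = 7441 − 6850 = 591
S_xx = nΣx² − (Σx)² = 7·446 − 50² = 3122 − 2500 = 622
S_yy = nΣy² − (Σy)² = 7·3871 − 137² = 27097 − 18769 = 8328
r = S_xy / √(S_xx·S_yy) = 591 / √(622·8328) = 591 / √5180016 = 591 / 2275.9649 = 0.2597
t = r·√(n−2)/√(1−r²) = 0.2597·√5 / √(1−0.067444) = 0.580707 / 0.965689 = 0.601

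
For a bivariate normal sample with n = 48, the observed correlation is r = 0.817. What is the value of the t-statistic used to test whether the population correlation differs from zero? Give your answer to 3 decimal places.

9.609

t = r·√(n−2) / √(1−r²) with r = 0.817, n = 48
  = 0.817·√46 / √(1 − 0.667489)
  = 0.817·6.782330 / 0.576638
  = 5.541164 / 0.576638 = 9.609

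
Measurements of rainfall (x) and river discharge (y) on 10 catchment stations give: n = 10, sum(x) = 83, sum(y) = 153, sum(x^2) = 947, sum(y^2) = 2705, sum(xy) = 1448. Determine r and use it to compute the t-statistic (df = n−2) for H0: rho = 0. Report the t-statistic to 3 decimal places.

2.019

Numerator: nΣxy − (Σx)(Σy) = 10·1448 − (83)(153) = 1781
Denominator: √[(nΣx²−(Σx)²)(nΣy²−(Σy)²)]
  nΣx²−(Σx)² = 10·947 − 6889 = 2581;  nΣy²−(Σy)² = 10·2705 − 23409 = 3641
  √(2581·3641) = √9397421 = 3065.5213
r = 1781 / 3065.5213 = 0.5810
t = r·√(n−2)/√(1−r²) = 0.5810·√8 / √(1−0.337561) = 1.643316 / 0.813904 = 2.019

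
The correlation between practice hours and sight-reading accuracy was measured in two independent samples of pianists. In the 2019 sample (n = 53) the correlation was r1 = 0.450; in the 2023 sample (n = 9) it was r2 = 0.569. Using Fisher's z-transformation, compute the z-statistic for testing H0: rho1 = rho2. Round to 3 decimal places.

z1 = atanh(0.450) = 0.484700,  z2 = atanh(0.569) = 0.646043
SE = √(1/(n1−3) + 1/(n2−3)) = √(1/50 + 1/6) = √(0.0200000 + 0.1666667) = √0.1866667 = 0.432049
z = (z1 − z2)/SE = (0.484700 − 0.646043) / 0.432049 = -0.161343 / 0.432049 = -0.373

-0.373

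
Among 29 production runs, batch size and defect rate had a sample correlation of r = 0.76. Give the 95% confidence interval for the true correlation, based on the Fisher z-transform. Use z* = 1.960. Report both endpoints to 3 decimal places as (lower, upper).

(0.545, 0.881)

z_r = atanh(0.76) = 0.996215;  SE = 1/√(n−3) = 1/√26 = 0.196116
z-limits: 0.996215 ± 1.960·0.196116 = 0.996215 ± 0.384387 = [0.611828, 1.380602]
ρ-limits: (tanh 0.611828, tanh 1.380602) = (0.545, 0.881)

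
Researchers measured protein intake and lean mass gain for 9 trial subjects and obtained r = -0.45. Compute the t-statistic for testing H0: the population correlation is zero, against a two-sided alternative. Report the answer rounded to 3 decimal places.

-1.333

1 − r² = 1 − 0.2025 = 0.7975;  √(1−r²) = 0.893029
√(n−2) = √7 = 2.645751
t = r·√(n−2)/√(1−r²) = -0.45 · 2.645751 / 0.893029 = -1.333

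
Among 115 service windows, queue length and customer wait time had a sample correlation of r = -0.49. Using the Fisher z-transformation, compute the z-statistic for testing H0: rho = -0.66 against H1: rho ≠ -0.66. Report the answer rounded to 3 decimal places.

2.717

Fisher z: atanh(-0.49) = -0.536060, atanh(-0.66) = -0.792814
z = (z_r − z_0)·√(n−3) = (-0.536060 − (-0.792814))·√112 = 0.256754 · 10.583005 = 2.717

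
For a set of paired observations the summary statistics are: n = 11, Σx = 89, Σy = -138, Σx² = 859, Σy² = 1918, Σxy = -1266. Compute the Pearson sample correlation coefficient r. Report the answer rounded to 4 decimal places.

-0.9280

S_xy = nΣxy − ΣxΣy = 11·(-1266) − 89·(-138) = -13926 − (-12282) = -1644
S_xx = nΣx² − (Σx)² = 11·859 − 89² = 9449 − 7921 = 1528
S_yy = nΣy² − (Σy)² = 11·1918 − (-138)² = 21098 − 19044 = 2054
r = S_xy / √(S_xx·S_yy) = -1644 / √(1528·2054) = -1644 / √3138512 = -1644 / 1771.5846 = -0.9280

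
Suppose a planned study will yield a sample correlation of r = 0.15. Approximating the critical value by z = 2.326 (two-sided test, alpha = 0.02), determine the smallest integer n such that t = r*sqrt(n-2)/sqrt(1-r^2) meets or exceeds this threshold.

Need r·√(n−2)/√(1−r²) ≥ 2.326
√(n−2) ≥ 2.326·√(1−0.0225) / 0.15 = 2.326·0.988686 / 0.15 = 15.3312
n−2 ≥ 235.0457  ⇒  n ≥ 237.0457
Smallest integer n = 238

238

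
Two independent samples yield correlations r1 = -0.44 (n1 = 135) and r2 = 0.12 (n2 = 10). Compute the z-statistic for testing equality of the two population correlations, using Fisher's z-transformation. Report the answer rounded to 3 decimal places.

Fisher z-transforms: z1 = atanh(-0.44) = -0.472231, z2 = atanh(0.12) = 0.120581; difference d = -0.592812
Var(d) = 1/132 + 1/7 = 0.0075758 + 0.1428571 = 0.1504329
z = d/√Var(d) = -0.592812 / √0.1504329 = -0.592812 / 0.387857 = -1.528

-1.528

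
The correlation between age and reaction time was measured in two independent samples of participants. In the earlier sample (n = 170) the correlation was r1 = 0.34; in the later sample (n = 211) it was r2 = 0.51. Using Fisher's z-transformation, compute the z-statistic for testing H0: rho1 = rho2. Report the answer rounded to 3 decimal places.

-2.008

z1 = atanh(0.34) = 0.354093,  z2 = atanh(0.51) = 0.562730
SE = √(1/(n1−3) + 1/(n2−3)) = √(1/167 + 1/208) = √(0.0059880 + 0.0048077) = √0.0107957 = 0.103902
z = (z1 − z2)/SE = (0.354093 − 0.562730) / 0.103902 = -0.208637 / 0.103902 = -2.008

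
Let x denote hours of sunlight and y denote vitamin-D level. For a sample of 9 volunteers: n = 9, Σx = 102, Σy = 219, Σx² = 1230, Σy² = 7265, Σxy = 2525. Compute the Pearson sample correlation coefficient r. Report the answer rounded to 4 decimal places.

S_xy = nΣxy − ΣxΣy = 9·2525 − 102·219 = 22725 − 22338 = 387
S_xx = nΣx² − (Σx)² = 9·1230 − 102² = 11070 − 10404 = 666
S_yy = nΣy² − (Σy)² = 9·7265 − 219² = 65385 − 47961 = 17424
r = S_xy / √(S_xx·S_yy) = 387 / √(666·17424) = 387 / √11604384 = 387 / 3406.5208 = 0.1136

0.1136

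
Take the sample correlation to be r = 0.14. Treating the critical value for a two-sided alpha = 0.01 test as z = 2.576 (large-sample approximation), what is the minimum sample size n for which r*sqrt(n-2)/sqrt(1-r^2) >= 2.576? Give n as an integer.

334

Need r·√(n−2)/√(1−r²) ≥ 2.576
√(n−2) ≥ 2.576·√(1−0.0196) / 0.14 = 2.576·0.990152 / 0.14 = 18.2188
n−2 ≥ 331.9247  ⇒  n ≥ 333.9247
Smallest integer n = 334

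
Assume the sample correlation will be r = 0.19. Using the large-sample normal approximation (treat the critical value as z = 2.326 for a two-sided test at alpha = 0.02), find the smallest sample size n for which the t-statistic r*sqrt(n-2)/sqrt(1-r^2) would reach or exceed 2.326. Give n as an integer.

147

Need r·√(n−2)/√(1−r²) ≥ 2.326
√(n−2) ≥ 2.326·√(1−0.0361) / 0.19 = 2.326·0.981784 / 0.19 = 12.0191
n−2 ≥ 144.4588  ⇒  n ≥ 146.4588
Smallest integer n = 147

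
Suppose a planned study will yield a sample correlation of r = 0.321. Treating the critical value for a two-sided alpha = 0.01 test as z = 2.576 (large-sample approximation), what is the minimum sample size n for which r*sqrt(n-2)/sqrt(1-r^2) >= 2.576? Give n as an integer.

60

r√(n−2)/√(1−r²) ≥ 2.576  ⇔  n−2 ≥ (2.576)²·(1−r²)/r²
(1−r²)/r² = (1−0.103041)/0.103041 = 8.7049
n ≥ 2 + 6.635776·8.7049 = 2 + 57.7638 = 59.7638
⌈59.7638⌉ = 60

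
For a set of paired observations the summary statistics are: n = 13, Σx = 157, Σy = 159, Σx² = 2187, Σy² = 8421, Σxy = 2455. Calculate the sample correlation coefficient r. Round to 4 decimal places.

0.3896

Numerator: nΣxy − (Σx)(Σy) = 13·2455 − (157)(159) = 6952
Denominator: √[(nΣx²−(Σx)²)(nΣy²−(Σy)²)]
  nΣx²−(Σx)² = 13·2187 − 24649 = 3782;  nΣy²−(Σy)² = 13·8421 − 25281 = 84192
  √(3782·84192) = √318414144 = 17844.1627
r = 6952 / 17844.1627 = 0.3896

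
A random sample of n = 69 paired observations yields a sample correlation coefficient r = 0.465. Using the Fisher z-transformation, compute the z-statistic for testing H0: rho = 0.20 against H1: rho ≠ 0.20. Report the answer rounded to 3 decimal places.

2.445

z_r = atanh(0.465) = 0.503672,  z_0 = atanh(0.20) = 0.202733
SE = 1/√(n−3) = 1/√66 = 0.123091
z = (z_r − z_0)/SE = (0.503672 − 0.202733) / 0.123091 = 0.300939 / 0.123091 = 2.445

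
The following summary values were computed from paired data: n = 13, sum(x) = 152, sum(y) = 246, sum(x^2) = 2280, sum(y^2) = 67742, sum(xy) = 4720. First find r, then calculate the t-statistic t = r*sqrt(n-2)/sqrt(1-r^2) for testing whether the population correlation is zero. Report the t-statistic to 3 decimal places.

S_xy = nΣxy − ΣxΣy = 13·4720 − 152·246 = 61360 − 37392 = 23968
S_xx = nΣx² − (Σx)² = 13·2280 − 152² = 29640 − 23104 = 6536
S_yy = nΣy² − (Σy)² = 13·67742 − 246² = 880646 − 60516 = 820130
r = S_xy / √(S_xx·S_yy) = 23968 / √(6536·820130) = 23968 / √5360369680 = 23968 / 73214.5455 = 0.3274
t = r·√(n−2)/√(1−r²) = 0.3274·√11 / √(1−0.107191) = 1.085863 / 0.944886 = 1.149

1.149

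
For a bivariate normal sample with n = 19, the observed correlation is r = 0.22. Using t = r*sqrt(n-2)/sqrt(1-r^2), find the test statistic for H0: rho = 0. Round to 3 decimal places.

0.930

t = r·√(n−2) / √(1−r²) with r = 0.22, n = 19
  = 0.22·√17 / √(1 − 0.0484)
  = 0.22·4.123106 / 0.975500
  = 0.907083 / 0.975500 = 0.930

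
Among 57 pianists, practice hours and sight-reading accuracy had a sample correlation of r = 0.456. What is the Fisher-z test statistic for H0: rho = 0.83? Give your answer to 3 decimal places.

-5.114

z_r = atanh(0.456) = 0.492249,  z_0 = atanh(0.83) = 1.188136
SE = 1/√(n−3) = 1/√54 = 0.136083
z = (z_r − z_0)/SE = (0.492249 − 1.188136) / 0.136083 = -0.695887 / 0.136083 = -5.114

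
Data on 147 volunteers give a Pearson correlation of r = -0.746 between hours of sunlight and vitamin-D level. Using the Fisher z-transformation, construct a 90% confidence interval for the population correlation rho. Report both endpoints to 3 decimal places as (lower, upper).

(-0.801, -0.679)

z_r = atanh(-0.746) = -0.963874;  SE = 1/√(n−3) = 1/√144 = 0.083333
z-limits: -0.963874 ± 1.645·0.083333 = -0.963874 ± 0.137083 = [-1.100957, -0.826791]
ρ-limits: (tanh -1.100957, tanh -0.826791) = (-0.801, -0.679)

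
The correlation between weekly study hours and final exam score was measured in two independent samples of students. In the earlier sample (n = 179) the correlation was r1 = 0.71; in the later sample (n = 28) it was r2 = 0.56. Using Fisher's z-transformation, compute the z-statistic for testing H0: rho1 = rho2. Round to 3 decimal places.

z1 = atanh(0.71) = 0.887184,  z2 = atanh(0.56) = 0.632833
SE = √(1/(n1−3) + 1/(n2−3)) = √(1/176 + 1/25) = √(0.0056818 + 0.0400000) = √0.0456818 = 0.213733
z = (z1 − z2)/SE = (0.887184 − 0.632833) / 0.213733 = 0.254351 / 0.213733 = 1.190

1.190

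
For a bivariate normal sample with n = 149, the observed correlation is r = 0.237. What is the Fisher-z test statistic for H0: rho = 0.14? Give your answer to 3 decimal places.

Fisher z: atanh(0.237) = 0.241593, atanh(0.14) = 0.140926
z = (z_r − z_0)·√(n−3) = (0.241593 − 0.140926)·√146 = 0.100667 · 12.083046 = 1.216

1.216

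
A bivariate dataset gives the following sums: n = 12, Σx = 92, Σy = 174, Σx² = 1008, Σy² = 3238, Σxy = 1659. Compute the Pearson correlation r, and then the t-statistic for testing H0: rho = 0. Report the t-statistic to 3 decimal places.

3.088

Numerator: nΣxy − (Σx)(Σy) = 12·1659 − (92)(174) = 3900
Denominator: √[(nΣx²−(Σx)²)(nΣy²−(Σy)²)]
  nΣx²−(Σx)² = 12·1008 − 8464 = 3632;  nΣy²−(Σy)² = 12·3238 − 30276 = 8580
  √(3632·8580) = √31162560 = 5582.3436
r = 3900 / 5582.3436 = 0.6986
t = r·√(n−2)/√(1−r²) = 0.6986·√10 / √(1−0.488042) = 2.209167 / 0.715512 = 3.088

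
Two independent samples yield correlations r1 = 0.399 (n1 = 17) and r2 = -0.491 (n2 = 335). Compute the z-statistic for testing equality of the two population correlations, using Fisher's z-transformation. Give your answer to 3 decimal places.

z1 = atanh(0.399) = 0.422459,  z2 = atanh(-0.491) = -0.537377
SE = √(1/(n1−3) + 1/(n2−3)) = √(1/14 + 1/332) = √(0.0714286 + 0.0030120) = √0.0744406 = 0.272838
z = (z1 − z2)/SE = (0.422459 − (-0.537377)) / 0.272838 = 0.959836 / 0.272838 = 3.518

3.518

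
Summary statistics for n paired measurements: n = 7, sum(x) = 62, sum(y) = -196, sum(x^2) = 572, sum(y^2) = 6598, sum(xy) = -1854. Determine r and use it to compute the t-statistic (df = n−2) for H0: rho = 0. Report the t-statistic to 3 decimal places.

-2.466

S_xy = nΣxy − ΣxΣy = 7·(-1854) − 62·(-196) = -12978 − (-12152) = -826
S_xx = nΣx² − (Σx)² = 7·572 − 62² = 4004 − 3844 = 160
S_yy = nΣy² − (Σy)² = 7·6598 − (-196)² = 46186 − 38416 = 7770
r = S_xy / √(S_xx·S_yy) = -826 / √(160·7770) = -826 / √1243200 = -826 / 1114.9888 = -0.7408
t = r·√(n−2)/√(1−r²) = -0.7408·√5 / √(1−0.548785) = -1.656479 / 0.671725 = -2.466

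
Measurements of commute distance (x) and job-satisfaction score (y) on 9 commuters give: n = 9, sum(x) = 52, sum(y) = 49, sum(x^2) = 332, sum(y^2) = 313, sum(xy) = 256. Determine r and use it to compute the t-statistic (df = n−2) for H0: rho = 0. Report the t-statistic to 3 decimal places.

S_xy = nΣxy − ΣxΣy = 9·256 − 52·49 = 2304 − 2548 = -244
S_xx = nΣx² − (Σx)² = 9·332 − 52² = 2988 − 2704 = 284
S_yy = nΣy² − (Σy)² = 9·313 − 49² = 2817 − 2401 = 416
r = S_xy / √(S_xx·S_yy) = -244 / √(284·416) = -244 / √118144 = -244 / 343.7208 = -0.7099
t = r·√(n−2)/√(1−r²) = -0.7099·√7 / √(1−0.503958) = -1.878219 / 0.704302 = -2.667

-2.667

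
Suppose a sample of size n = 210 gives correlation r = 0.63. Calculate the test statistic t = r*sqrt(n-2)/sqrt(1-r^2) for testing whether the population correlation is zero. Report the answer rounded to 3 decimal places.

1 − r² = 1 − 0.3969 = 0.6031;  √(1−r²) = 0.776595
√(n−2) = √208 = 14.422205
t = r·√(n−2)/√(1−r²) = 0.63 · 14.422205 / 0.776595 = 11.700

11.700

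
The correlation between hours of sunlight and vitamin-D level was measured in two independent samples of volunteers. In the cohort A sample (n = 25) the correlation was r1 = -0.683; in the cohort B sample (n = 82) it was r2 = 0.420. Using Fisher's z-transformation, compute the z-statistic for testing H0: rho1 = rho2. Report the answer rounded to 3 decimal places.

-5.320

Fisher z-transforms: z1 = atanh(-0.683) = -0.834716, z2 = atanh(0.420) = 0.447692; difference d = -1.282408
Var(d) = 1/22 + 1/79 = 0.0454545 + 0.0126582 = 0.0581127
z = d/√Var(d) = -1.282408 / √0.0581127 = -1.282408 / 0.241066 = -5.320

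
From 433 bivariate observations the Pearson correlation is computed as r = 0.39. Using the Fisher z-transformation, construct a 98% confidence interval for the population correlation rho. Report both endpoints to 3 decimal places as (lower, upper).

Fisher z: z_r = atanh(r) = ½·ln((1+0.39)/(1−0.39)) = 0.411800
SE(z) = 1/√(n−3) = 1/√430 = 0.048224
98% ⇒ z* = 2.326; margin = 2.326·0.048224 = 0.112169
CI on z-scale: (0.299631, 0.523969)
Back-transform: tanh(0.299631) = 0.290975, tanh(0.523969) = 0.480757

(0.291, 0.481)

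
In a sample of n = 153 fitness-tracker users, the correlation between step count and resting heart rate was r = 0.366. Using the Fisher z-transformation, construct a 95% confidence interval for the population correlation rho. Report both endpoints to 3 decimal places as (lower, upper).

(0.220, 0.496)

Fisher z: z_r = atanh(r) = ½·ln((1+0.366)/(1−0.366)) = 0.383797
SE(z) = 1/√(n−3) = 1/√150 = 0.081650
95% ⇒ z* = 1.960; margin = 1.960·0.081650 = 0.160034
CI on z-scale: (0.223763, 0.543831)
Back-transform: tanh(0.223763) = 0.220102, tanh(0.543831) = 0.495882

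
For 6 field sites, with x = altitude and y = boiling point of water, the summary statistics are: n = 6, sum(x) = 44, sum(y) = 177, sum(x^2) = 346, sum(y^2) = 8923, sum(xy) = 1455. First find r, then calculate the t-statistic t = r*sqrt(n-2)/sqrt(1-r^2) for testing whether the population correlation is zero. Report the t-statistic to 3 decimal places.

1.264

S_xy = nΣxy − ΣxΣy = 6·1455 − 44·177 = 8730 − 7788 = 942
S_xx = nΣx² − (Σx)² = 6·346 − 44² = 2076 − 1936 = 140
S_yy = nΣy² − (Σy)² = 6·8923 − 177² = 53538 − 31329 = 22209
r = S_xy / √(S_xx·S_yy) = 942 / √(140·22209) = 942 / √3109260 = 942 / 1763.3094 = 0.5342
t = r·√(n−2)/√(1−r²) = 0.5342·√4 / √(1−0.285370) = 1.068400 / 0.845358 = 1.264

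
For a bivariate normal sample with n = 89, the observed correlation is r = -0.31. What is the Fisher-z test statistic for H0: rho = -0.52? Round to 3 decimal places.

Fisher z: atanh(-0.31) = -0.320545, atanh(-0.52) = -0.576340
z = (z_r − z_0)·√(n−3) = (-0.320545 − (-0.576340))·√86 = 0.255795 · 9.273618 = 2.372

2.372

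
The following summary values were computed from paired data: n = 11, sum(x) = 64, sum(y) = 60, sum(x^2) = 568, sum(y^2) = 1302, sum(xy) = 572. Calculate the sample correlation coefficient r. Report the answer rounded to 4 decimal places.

Numerator: nΣxy − (Σx)(Σy) = 11·572 − (64)(60) = 2452
Denominator: √[(nΣx²−(Σx)²)(nΣy²−(Σy)²)]
  nΣx²−(Σx)² = 11·568 − 4096 = 2152;  nΣy²−(Σy)² = 11·1302 − 3600 = 10722
  √(2152·10722) = √23073744 = 4803.5137
r = 2452 / 4803.5137 = 0.5105

0.5105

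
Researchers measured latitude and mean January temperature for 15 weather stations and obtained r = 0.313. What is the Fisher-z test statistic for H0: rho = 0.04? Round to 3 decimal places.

0.983

z_r = atanh(0.313) = 0.323868,  z_0 = atanh(0.04) = 0.040021
SE = 1/√(n−3) = 1/√12 = 0.288675
z = (z_r − z_0)/SE = (0.323868 − 0.040021) / 0.288675 = 0.283847 / 0.288675 = 0.983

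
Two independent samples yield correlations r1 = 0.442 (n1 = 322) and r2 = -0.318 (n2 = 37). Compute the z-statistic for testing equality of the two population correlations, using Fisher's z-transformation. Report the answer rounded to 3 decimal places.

z1 = atanh(0.442) = 0.474714,  z2 = atanh(-0.318) = -0.329421
SE = √(1/(n1−3) + 1/(n2−3)) = √(1/319 + 1/34) = √(0.0031348 + 0.0294118) = √0.0325466 = 0.180407
z = (z1 − z2)/SE = (0.474714 − (-0.329421)) / 0.180407 = 0.804135 / 0.180407 = 4.457

4.457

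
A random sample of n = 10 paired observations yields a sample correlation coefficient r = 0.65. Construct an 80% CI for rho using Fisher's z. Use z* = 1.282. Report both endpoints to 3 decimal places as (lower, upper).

Fisher z: z_r = atanh(r) = ½·ln((1+0.65)/(1−0.65)) = 0.775299
SE(z) = 1/√(n−3) = 1/√7 = 0.377964
80% ⇒ z* = 1.282; margin = 1.282·0.377964 = 0.484550
CI on z-scale: (0.290749, 1.259849)
Back-transform: tanh(0.290749) = 0.282824, tanh(1.259849) = 0.851022

(0.283, 0.851)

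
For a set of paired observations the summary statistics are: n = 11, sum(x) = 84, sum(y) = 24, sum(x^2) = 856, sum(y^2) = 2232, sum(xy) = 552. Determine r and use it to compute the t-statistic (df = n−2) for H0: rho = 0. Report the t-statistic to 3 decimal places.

1.921

S_xy = nΣxy − ΣxΣy = 11·552 − 84·24 = 6072 − 2016 = 4056
S_xx = nΣx² − (Σx)² = 11·856 − 84² = 9416 − 7056 = 2360
S_yy = nΣy² − (Σy)² = 11·2232 − 24² = 24552 − 576 = 23976
r = S_xy / √(S_xx·S_yy) = 4056 / √(2360·23976) = 4056 / √56583360 = 4056 / 7522.1912 = 0.5392
t = r·√(n−2)/√(1−r²) = 0.5392·√9 / √(1−0.290737) = 1.617600 / 0.842178 = 1.921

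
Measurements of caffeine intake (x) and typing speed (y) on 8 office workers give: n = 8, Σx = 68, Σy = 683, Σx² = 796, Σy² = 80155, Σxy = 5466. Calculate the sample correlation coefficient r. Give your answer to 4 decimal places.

Numerator: nΣxy − (Σx)(Σy) = 8·5466 − (68)(683) = -2716
Denominator: √[(nΣx²−(Σx)²)(nΣy²−(Σy)²)]
  nΣx²−(Σx)² = 8·796 − 4624 = 1744;  nΣy²−(Σy)² = 8·80155 − 466489 = 174751
  √(1744·174751) = √304765744 = 17457.5412
r = -2716 / 17457.5412 = -0.1556

-0.1556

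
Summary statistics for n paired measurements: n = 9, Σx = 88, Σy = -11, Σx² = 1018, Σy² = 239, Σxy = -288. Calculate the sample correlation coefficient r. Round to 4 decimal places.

-0.9572

Numerator: nΣxy − (Σx)(Σy) = 9·(-288) − (88)(-11) = -1624
Denominator: √[(nΣx²−(Σx)²)(nΣy²−(Σy)²)]
  nΣx²−(Σx)² = 9·1018 − 7744 = 1418;  nΣy²−(Σy)² = 9·239 − 121 = 2030
  √(1418·2030) = √2878540 = 1696.6261
r = -1624 / 1696.6261 = -0.9572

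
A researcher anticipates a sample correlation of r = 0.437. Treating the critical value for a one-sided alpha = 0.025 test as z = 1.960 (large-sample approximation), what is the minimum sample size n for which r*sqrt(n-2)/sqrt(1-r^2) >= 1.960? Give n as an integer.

r√(n−2)/√(1−r²) ≥ 1.960  ⇔  n−2 ≥ (1.960)²·(1−r²)/r²
(1−r²)/r² = (1−0.190969)/0.190969 = 4.2365
n ≥ 2 + 3.8416·4.2365 = 2 + 16.2749 = 18.2749
⌈18.2749⌉ = 19

19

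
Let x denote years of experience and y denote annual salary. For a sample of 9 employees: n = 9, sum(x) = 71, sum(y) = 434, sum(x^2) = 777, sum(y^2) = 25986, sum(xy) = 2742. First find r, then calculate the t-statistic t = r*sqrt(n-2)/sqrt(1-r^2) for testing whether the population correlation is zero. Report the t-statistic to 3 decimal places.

S_xy = nΣxy − ΣxΣy = 9·2742 − 71·434 = 24678 − 30814 = -6136
S_xx = nΣx² − (Σx)² = 9·777 − 71² = 6993 − 5041 = 1952
S_yy = nΣy² − (Σy)² = 9·25986 − 434² = 233874 − 188356 = 45518
r = S_xy / √(S_xx·S_yy) = -6136 / √(1952·45518) = -6136 / √88851136 = -6136 / 9426.0881 = -0.6510
t = r·√(n−2)/√(1−r²) = -0.6510·√7 / √(1−0.423801) = -1.722384 / 0.759078 = -2.269

-2.269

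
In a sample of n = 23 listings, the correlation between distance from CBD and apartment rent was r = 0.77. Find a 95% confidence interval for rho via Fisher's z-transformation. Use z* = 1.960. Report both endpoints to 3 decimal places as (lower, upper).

z_r = atanh(0.77) = 1.020328;  SE = 1/√(n−3) = 1/√20 = 0.223607
z-limits: 1.020328 ± 1.960·0.223607 = 1.020328 ± 0.438270 = [0.582058, 1.458598]
ρ-limits: (tanh 0.582058, tanh 1.458598) = (0.524, 0.897)

(0.524, 0.897)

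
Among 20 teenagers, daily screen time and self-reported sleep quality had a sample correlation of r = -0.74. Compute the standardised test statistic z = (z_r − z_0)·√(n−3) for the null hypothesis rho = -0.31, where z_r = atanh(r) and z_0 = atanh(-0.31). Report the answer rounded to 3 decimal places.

z_r = atanh(-0.74) = -0.950479,  z_0 = atanh(-0.31) = -0.320545
SE = 1/√(n−3) = 1/√17 = 0.242536
z = (z_r − z_0)/SE = (-0.950479 − (-0.320545)) / 0.242536 = -0.629934 / 0.242536 = -2.597

-2.597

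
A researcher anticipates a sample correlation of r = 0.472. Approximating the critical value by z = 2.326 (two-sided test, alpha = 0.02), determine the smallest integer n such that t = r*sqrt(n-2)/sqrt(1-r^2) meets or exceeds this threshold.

21

r√(n−2)/√(1−r²) ≥ 2.326  ⇔  n−2 ≥ (2.326)²·(1−r²)/r²
(1−r²)/r² = (1−0.222784)/0.222784 = 3.4887
n ≥ 2 + 5.410276·3.4887 = 2 + 18.8748 = 20.8748
⌈20.8748⌉ = 21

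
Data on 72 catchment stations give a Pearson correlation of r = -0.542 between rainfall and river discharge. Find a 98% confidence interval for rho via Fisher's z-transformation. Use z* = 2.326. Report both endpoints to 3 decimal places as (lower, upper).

(-0.710, -0.316)

z_r = atanh(-0.542) = -0.606983;  SE = 1/√(n−3) = 1/√69 = 0.120386
z-limits: -0.606983 ± 2.326·0.120386 = -0.606983 ± 0.280018 = [-0.887001, -0.326965]
ρ-limits: (tanh -0.887001, tanh -0.326965) = (-0.710, -0.316)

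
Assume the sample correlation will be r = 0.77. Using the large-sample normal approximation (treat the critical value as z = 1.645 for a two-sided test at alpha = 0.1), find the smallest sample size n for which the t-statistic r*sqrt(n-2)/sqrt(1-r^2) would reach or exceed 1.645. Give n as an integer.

r√(n−2)/√(1−r²) ≥ 1.645  ⇔  n−2 ≥ (1.645)²·(1−r²)/r²
(1−r²)/r² = (1−0.5929)/0.5929 = 0.6866
n ≥ 2 + 2.706025·0.6866 = 2 + 1.8580 = 3.8580
⌈3.8580⌉ = 4

4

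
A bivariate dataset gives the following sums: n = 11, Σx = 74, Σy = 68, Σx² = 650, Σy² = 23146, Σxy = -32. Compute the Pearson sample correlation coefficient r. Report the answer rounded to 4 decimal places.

-0.2632

Numerator: nΣxy − (Σx)(Σy) = 11·(-32) − (74)(68) = -5384
Denominator: √[(nΣx²−(Σx)²)(nΣy²−(Σy)²)]
  nΣx²−(Σx)² = 11·650 − 5476 = 1674;  nΣy²−(Σy)² = 11·23146 − 4624 = 249982
  √(1674·249982) = √418469868 = 20456.5361
r = -5384 / 20456.5361 = -0.2632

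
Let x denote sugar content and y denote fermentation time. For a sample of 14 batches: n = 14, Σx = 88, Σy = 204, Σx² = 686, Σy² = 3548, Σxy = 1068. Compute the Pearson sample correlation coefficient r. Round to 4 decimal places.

S_xy = nΣxy − ΣxΣy = 14·1068 − 88·204 = 14952 − 17952 = -3000
S_xx = nΣx² − (Σx)² = 14·686 − 88² = 9604 − 7744 = 1860
S_yy = nΣy² − (Σy)² = 14·3548 − 204² = 49672 − 41616 = 8056
r = S_xy / √(S_xx·S_yy) = -3000 / √(1860·8056) = -3000 / √14984160 = -3000 / 3870.9379 = -0.7750

-0.7750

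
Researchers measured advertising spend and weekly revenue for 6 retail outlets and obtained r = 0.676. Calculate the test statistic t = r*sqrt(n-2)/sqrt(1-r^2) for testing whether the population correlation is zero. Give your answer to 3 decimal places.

1 − r² = 1 − 0.456976 = 0.543024;  √(1−r²) = 0.736902
√(n−2) = √4 = 2.000000
t = r·√(n−2)/√(1−r²) = 0.676 · 2.000000 / 0.736902 = 1.835

1.835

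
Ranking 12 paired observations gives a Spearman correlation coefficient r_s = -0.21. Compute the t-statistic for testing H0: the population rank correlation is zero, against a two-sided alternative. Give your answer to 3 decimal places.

t = r_s·√(n−2) / √(1−r_s²) with r_s = -0.21, n = 12
  = -0.21·√10 / √(1 − 0.0441)
  = -0.21·3.162278 / 0.977701
  = -0.664078 / 0.977701 = -0.679

-0.679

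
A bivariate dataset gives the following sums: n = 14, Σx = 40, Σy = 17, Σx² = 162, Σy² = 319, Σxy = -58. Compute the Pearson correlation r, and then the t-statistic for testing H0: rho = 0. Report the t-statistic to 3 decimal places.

-6.881

S_xy = nΣxy − ΣxΣy = 14·(-58) − 40·17 = -812 − 680 = -1492
S_xx = nΣx² − (Σx)² = 14·162 − 40² = 2268 − 1600 = 668
S_yy = nΣy² − (Σy)² = 14·319 − 17² = 4466 − 289 = 4177
r = S_xy / √(S_xx·S_yy) = -1492 / √(668·4177) = -1492 / √2790236 = -1492 / 1670.4000 = -0.8932
t = r·√(n−2)/√(1−r²) = -0.8932·√12 / √(1−0.797806) = -3.094136 / 0.449660 = -6.881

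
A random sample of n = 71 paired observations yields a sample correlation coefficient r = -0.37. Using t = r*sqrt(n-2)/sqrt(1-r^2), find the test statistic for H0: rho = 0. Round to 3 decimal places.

-3.308

1 − r² = 1 − 0.1369 = 0.8631;  √(1−r²) = 0.929032
√(n−2) = √69 = 8.306624
t = r·√(n−2)/√(1−r²) = -0.37 · 8.306624 / 0.929032 = -3.308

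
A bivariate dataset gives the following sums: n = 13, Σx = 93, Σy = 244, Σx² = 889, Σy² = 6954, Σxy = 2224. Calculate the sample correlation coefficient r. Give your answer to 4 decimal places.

0.6565

S_xy = nΣxy − ΣxΣy = 13·2224 − 93·244 = 28912 − 22692 = 6220
S_xx = nΣx² − (Σx)² = 13·889 − 93² = 11557 − 8649 = 2908
S_yy = nΣy² − (Σy)² = 13·6954 − 244² = 90402 − 59536 = 30866
r = S_xy / √(S_xx·S_yy) = 6220 / √(2908·30866) = 6220 / √89758328 = 6220 / 9474.0872 = 0.6565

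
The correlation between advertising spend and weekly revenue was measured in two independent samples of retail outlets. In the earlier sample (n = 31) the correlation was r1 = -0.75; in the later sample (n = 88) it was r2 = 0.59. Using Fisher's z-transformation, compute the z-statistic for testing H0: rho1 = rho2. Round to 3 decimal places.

z1 = atanh(-0.75) = -0.972955,  z2 = atanh(0.59) = 0.677666
SE = √(1/(n1−3) + 1/(n2−3)) = √(1/28 + 1/85) = √(0.0357143 + 0.0117647) = √0.0474790 = 0.217897
z = (z1 − z2)/SE = (-0.972955 − 0.677666) / 0.217897 = -1.650621 / 0.217897 = -7.575

-7.575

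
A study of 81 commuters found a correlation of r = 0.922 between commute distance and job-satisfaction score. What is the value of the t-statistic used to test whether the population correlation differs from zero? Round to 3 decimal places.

21.165

t = r·√(n−2) / √(1−r²) with r = 0.922, n = 81
  = 0.922·√79 / √(1 − 0.850084)
  = 0.922·8.888194 / 0.387190
  = 8.194915 / 0.387190 = 21.165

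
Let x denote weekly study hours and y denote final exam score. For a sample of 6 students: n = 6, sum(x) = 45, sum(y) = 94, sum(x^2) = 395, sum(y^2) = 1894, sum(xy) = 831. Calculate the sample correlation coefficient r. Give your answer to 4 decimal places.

Numerator: nΣxy − (Σx)(Σy) = 6·831 − (45)(94) = 756
Denominator: √[(nΣx²−(Σx)²)(nΣy²−(Σy)²)]
  nΣx²−(Σx)² = 6·395 − 2025 = 345;  nΣy²−(Σy)² = 6·1894 − 8836 = 2528
  √(345·2528) = √872160 = 933.8951
r = 756 / 933.8951 = 0.8095

0.8095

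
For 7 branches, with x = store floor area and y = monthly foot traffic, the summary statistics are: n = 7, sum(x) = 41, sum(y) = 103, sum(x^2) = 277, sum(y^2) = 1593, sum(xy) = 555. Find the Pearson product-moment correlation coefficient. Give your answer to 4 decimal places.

Numerator: nΣxy − (Σx)(Σy) = 7·555 − (41)(103) = -338
Denominator: √[(nΣx²−(Σx)²)(nΣy²−(Σy)²)]
  nΣx²−(Σx)² = 7·277 − 1681 = 258;  nΣy²−(Σy)² = 7·1593 − 10609 = 542
  √(258·542) = √139836 = 373.9465
r = -338 / 373.9465 = -0.9039

-0.9039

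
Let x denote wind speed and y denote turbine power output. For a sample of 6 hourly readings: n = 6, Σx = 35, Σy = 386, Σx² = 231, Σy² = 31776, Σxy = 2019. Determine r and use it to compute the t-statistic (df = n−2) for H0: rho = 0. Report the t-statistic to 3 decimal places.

-1.280

S_xy = nΣxy − ΣxΣy = 6·2019 − 35·386 = 12114 − 13510 = -1396
S_xx = nΣx² − (Σx)² = 6·231 − 35² = 1386 − 1225 = 161
S_yy = nΣy² − (Σy)² = 6·31776 − 386² = 190656 − 148996 = 41660
r = S_xy / √(S_xx·S_yy) = -1396 / √(161·41660) = -1396 / √6707260 = -1396 / 2589.8378 = -0.5390
t = r·√(n−2)/√(1−r²) = -0.5390·√4 / √(1−0.290521) = -1.078000 / 0.842306 = -1.280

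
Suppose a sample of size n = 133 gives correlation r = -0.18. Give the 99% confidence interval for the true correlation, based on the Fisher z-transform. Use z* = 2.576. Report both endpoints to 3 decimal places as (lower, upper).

Fisher z: z_r = atanh(r) = ½·ln((1+(-0.18))/(1−(-0.18))) = -0.181983
SE(z) = 1/√(n−3) = 1/√130 = 0.087706
99% ⇒ z* = 2.576; margin = 2.576·0.087706 = 0.225931
CI on z-scale: (-0.407914, 0.043948)
Back-transform: tanh(-0.407914) = -0.386700, tanh(0.043948) = 0.043920

(-0.387, 0.044)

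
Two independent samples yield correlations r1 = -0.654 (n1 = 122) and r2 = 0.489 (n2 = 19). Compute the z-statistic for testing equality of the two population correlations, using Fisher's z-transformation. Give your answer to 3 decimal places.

Fisher z-transforms: z1 = atanh(-0.654) = -0.782257, z2 = atanh(0.489) = 0.534745; difference d = -1.317002
Var(d) = 1/119 + 1/16 = 0.0084034 + 0.0625000 = 0.0709034
z = d/√Var(d) = -1.317002 / √0.0709034 = -1.317002 / 0.266277 = -4.946

-4.946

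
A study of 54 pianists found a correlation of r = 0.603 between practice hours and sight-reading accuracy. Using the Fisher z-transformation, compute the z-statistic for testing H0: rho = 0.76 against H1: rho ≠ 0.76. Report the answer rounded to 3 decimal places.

Fisher z: atanh(0.603) = 0.697848, atanh(0.76) = 0.996215
z = (z_r − z_0)·√(n−3) = (0.697848 − 0.996215)·√51 = -0.298367 · 7.141428 = -2.131

-2.131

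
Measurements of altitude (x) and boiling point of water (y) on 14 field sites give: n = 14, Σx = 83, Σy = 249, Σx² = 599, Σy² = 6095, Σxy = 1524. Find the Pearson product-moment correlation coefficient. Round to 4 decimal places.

Numerator: nΣxy − (Σx)(Σy) = 14·1524 − (83)(249) = 669
Denominator: √[(nΣx²−(Σx)²)(nΣy²−(Σy)²)]
  nΣx²−(Σx)² = 14·599 − 6889 = 1497;  nΣy²−(Σy)² = 14·6095 − 62001 = 23329
  √(1497·23329) = √34923513 = 5909.6119
r = 669 / 5909.6119 = 0.1132

0.1132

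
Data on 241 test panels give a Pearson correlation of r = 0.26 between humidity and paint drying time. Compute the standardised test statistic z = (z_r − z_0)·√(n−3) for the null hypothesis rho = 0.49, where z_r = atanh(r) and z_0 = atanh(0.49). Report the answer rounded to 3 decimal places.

-4.165

Fisher z: atanh(0.26) = 0.266108, atanh(0.49) = 0.536060
z = (z_r − z_0)·√(n−3) = (0.266108 − 0.536060)·√238 = -0.269952 · 15.427249 = -4.165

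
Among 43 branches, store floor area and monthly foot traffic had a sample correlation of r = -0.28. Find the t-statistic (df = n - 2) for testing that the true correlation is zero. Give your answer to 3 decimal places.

1 − r² = 1 − 0.0784 = 0.9216;  √(1−r²) = 0.960000
√(n−2) = √41 = 6.403124
t = r·√(n−2)/√(1−r²) = -0.28 · 6.403124 / 0.960000 = -1.868

-1.868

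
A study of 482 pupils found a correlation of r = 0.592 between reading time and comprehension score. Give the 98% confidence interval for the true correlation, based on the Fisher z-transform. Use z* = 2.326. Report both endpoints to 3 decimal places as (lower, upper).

z_r = atanh(0.592) = 0.680740;  SE = 1/√(n−3) = 1/√479 = 0.045691
z-limits: 0.680740 ± 2.326·0.045691 = 0.680740 ± 0.106277 = [0.574463, 0.787017]
ρ-limits: (tanh 0.574463, tanh 0.787017) = (0.519, 0.657)

(0.519, 0.657)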